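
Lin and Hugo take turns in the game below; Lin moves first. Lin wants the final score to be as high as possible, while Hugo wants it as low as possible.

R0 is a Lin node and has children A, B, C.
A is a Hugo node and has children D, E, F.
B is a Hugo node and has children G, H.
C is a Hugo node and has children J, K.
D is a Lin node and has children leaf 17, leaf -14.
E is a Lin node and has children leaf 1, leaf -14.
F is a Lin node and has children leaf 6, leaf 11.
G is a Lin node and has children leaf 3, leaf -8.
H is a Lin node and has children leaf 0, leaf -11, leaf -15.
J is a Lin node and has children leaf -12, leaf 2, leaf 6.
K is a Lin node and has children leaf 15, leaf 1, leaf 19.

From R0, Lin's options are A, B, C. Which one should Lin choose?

D (Lin): max(17, -14) = 17
E (Lin): max(1, -14) = 1
F (Lin): max(6, 11) = 11
A (Hugo): min(17, 1, 11) = 1
G (Lin): max(3, -8) = 3
H (Lin): max(0, -11, -15) = 0
B (Hugo): min(3, 0) = 0
J (Lin): max(-12, 2, 6) = 6
K (Lin): max(15, 1, 19) = 19
C (Hugo): min(6, 19) = 6
R0 (Lin): max(1, 0, 6) = 6
Lin at R0 wants the highest of {A=1, B=0, C=6}, so chooses C.

C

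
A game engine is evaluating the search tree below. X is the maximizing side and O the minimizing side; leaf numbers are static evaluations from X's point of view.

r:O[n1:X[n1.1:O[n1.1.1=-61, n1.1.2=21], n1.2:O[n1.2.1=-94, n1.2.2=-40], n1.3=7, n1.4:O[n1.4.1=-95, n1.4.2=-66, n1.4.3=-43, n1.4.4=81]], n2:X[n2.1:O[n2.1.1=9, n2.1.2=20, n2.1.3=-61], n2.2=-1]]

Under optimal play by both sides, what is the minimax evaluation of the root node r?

-1

n1.1 (O): min(-61, 21) = -61
n1.2 (O): min(-94, -40) = -94
n1.4 (O): min(-95, -66, -43, 81) = -95
n1 (X): max(-61, -94, 7, -95) = 7
n2.1 (O): min(9, 20, -61) = -61
n2 (X): max(-61, -1) = -1
r (O): min(7, -1) = -1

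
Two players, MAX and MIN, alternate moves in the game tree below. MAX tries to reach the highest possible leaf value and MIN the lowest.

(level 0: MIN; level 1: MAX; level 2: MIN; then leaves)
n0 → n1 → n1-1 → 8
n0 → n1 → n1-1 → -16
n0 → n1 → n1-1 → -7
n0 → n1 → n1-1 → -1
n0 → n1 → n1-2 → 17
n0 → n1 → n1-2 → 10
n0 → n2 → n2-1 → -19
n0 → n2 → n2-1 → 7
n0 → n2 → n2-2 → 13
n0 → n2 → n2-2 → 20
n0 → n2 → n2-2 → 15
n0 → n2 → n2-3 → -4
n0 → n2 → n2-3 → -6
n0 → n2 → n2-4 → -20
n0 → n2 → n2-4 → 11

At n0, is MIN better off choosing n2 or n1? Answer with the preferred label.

n1

n2-1 (MIN): min(-19, 7) = -19
n2-2 (MIN): min(13, 20, 15) = 13
n2-3 (MIN): min(-4, -6) = -6
n2-4 (MIN): min(-20, 11) = -20
n2 (MAX): max(-19, 13, -6, -20) = 13
n1-1 (MIN): min(8, -16, -7, -1) = -16
n1-2 (MIN): min(17, 10) = 10
n1 (MAX): max(-16, 10) = 10
MIN prefers the lower value; n2=13, n1=10. n1 is better since 10 < 13.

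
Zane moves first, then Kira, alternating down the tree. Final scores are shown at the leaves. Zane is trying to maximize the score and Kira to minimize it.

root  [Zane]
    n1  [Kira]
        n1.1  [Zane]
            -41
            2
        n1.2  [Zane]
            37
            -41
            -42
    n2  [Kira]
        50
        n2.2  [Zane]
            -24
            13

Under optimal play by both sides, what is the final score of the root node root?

13

n1.1 (Zane): max(-41, 2) = 2
n1.2 (Zane): max(37, -41, -42) = 37
n1 (Kira): min(2, 37) = 2
n2.2 (Zane): max(-24, 13) = 13
n2 (Kira): min(50, 13) = 13
root (Zane): max(2, 13) = 13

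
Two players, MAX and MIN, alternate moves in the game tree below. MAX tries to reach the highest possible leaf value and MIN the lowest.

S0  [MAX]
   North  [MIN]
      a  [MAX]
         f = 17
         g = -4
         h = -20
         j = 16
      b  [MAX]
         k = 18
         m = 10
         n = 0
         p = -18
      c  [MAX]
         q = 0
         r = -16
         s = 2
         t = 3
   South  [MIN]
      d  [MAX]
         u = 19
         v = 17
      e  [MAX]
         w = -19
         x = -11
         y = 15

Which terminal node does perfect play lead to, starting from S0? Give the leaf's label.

y

a (MAX): max(17, -4, -20, 16) = 17
b (MAX): max(18, 10, 0, -18) = 18
c (MAX): max(0, -16, 2, 3) = 3
North (MIN): min(17, 18, 3) = 3
d (MAX): max(19, 17) = 19
e (MAX): max(-19, -11, 15) = 15
South (MIN): min(19, 15) = 15
S0 (MAX): max(3, 15) = 15
At S0, MAX picks South (highest: 15).
At South, MIN picks e (lowest: 15).
At e, MAX picks y (highest: 15).
Terminal value 15.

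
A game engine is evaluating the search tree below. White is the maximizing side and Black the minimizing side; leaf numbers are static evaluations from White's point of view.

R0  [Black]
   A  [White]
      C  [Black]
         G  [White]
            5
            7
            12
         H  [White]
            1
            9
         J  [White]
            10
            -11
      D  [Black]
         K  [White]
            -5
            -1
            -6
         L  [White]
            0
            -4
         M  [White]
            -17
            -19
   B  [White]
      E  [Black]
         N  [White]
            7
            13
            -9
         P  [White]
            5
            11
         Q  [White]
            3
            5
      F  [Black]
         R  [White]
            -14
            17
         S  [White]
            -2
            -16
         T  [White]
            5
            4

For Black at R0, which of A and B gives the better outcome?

G (White): max(5, 7, 12) = 12
H (White): max(1, 9) = 9
J (White): max(10, -11) = 10
C (Black): min(12, 9, 10) = 9
K (White): max(-5, -1, -6) = -1
L (White): max(0, -4) = 0
M (White): max(-17, -19) = -17
D (Black): min(-1, 0, -17) = -17
A (White): max(9, -17) = 9
N (White): max(7, 13, -9) = 13
P (White): max(5, 11) = 11
Q (White): max(3, 5) = 5
E (Black): min(13, 11, 5) = 5
R (White): max(-14, 17) = 17
S (White): max(-2, -16) = -2
T (White): max(5, 4) = 5
F (Black): min(17, -2, 5) = -2
B (White): max(5, -2) = 5
Black prefers the lower value; A=9, B=5. B is better since 5 < 9.

B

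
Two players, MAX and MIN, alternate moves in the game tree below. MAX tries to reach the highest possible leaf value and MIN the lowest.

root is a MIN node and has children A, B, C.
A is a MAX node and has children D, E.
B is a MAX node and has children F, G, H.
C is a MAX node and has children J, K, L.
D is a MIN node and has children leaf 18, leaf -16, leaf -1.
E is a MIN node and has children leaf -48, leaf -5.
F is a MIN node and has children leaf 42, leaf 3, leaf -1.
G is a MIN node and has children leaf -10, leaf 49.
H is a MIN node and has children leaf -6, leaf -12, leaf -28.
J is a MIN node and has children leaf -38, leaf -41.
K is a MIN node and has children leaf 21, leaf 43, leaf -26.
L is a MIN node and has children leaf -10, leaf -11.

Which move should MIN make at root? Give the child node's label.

A

D (MIN): min(18, -16, -1) = -16
E (MIN): min(-48, -5) = -48
A (MAX): max(-16, -48) = -16
F (MIN): min(42, 3, -1) = -1
G (MIN): min(-10, 49) = -10
H (MIN): min(-6, -12, -28) = -28
B (MAX): max(-1, -10, -28) = -1
J (MIN): min(-38, -41) = -41
K (MIN): min(21, 43, -26) = -26
L (MIN): min(-10, -11) = -11
C (MAX): max(-41, -26, -11) = -11
root (MIN): min(-16, -1, -11) = -16
MIN at root wants the lowest of {A=-16, B=-1, C=-11}, so chooses A.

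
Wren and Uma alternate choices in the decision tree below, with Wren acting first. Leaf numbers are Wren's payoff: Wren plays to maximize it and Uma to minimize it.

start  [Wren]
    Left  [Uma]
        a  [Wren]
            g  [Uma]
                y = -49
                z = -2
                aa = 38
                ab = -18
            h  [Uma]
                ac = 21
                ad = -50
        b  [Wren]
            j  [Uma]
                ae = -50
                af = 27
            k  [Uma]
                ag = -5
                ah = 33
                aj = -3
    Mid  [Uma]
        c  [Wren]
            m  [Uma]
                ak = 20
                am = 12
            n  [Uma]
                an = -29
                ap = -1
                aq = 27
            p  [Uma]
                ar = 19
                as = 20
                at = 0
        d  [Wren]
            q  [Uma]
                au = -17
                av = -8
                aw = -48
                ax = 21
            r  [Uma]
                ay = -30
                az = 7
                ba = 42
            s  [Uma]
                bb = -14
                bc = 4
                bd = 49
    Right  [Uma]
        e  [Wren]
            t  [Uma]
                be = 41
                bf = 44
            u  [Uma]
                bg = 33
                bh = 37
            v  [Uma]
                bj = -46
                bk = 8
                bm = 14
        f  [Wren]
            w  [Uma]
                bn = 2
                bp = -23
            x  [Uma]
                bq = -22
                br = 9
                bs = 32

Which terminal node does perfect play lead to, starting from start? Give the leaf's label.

bb

g (Uma): min(-49, -2, 38, -18) = -49
h (Uma): min(21, -50) = -50
a (Wren): max(-49, -50) = -49
j (Uma): min(-50, 27) = -50
k (Uma): min(-5, 33, -3) = -5
b (Wren): max(-50, -5) = -5
Left (Uma): min(-49, -5) = -49
m (Uma): min(20, 12) = 12
n (Uma): min(-29, -1, 27) = -29
p (Uma): min(19, 20, 0) = 0
c (Wren): max(12, -29, 0) = 12
q (Uma): min(-17, -8, -48, 21) = -48
r (Uma): min(-30, 7, 42) = -30
s (Uma): min(-14, 4, 49) = -14
d (Wren): max(-48, -30, -14) = -14
Mid (Uma): min(12, -14) = -14
t (Uma): min(41, 44) = 41
u (Uma): min(33, 37) = 33
v (Uma): min(-46, 8, 14) = -46
e (Wren): max(41, 33, -46) = 41
w (Uma): min(2, -23) = -23
x (Uma): min(-22, 9, 32) = -22
f (Wren): max(-23, -22) = -22
Right (Uma): min(41, -22) = -22
start (Wren): max(-49, -14, -22) = -14
At start, Wren picks Mid (highest: -14).
At Mid, Uma picks d (lowest: -14).
At d, Wren picks s (highest: -14).
At s, Uma picks bb (lowest: -14).
Terminal value -14.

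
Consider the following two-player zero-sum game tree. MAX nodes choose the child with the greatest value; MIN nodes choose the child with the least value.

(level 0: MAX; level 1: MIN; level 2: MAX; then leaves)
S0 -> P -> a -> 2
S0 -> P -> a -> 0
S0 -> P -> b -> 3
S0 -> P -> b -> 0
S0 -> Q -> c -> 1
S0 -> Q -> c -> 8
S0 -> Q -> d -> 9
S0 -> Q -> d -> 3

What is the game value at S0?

a (MAX): max(2, 0) = 2
b (MAX): max(3, 0) = 3
P (MIN): min(2, 3) = 2
c (MAX): max(1, 8) = 8
d (MAX): max(9, 3) = 9
Q (MIN): min(8, 9) = 8
S0 (MAX): max(2, 8) = 8

8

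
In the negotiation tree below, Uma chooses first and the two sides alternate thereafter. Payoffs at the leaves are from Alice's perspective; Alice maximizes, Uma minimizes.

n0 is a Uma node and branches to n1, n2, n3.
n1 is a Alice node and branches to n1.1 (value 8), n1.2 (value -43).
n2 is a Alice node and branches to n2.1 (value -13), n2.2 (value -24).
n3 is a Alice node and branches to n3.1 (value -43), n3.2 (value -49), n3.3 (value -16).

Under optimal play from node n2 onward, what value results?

n2 (Alice): max(-13, -24) = -13

-13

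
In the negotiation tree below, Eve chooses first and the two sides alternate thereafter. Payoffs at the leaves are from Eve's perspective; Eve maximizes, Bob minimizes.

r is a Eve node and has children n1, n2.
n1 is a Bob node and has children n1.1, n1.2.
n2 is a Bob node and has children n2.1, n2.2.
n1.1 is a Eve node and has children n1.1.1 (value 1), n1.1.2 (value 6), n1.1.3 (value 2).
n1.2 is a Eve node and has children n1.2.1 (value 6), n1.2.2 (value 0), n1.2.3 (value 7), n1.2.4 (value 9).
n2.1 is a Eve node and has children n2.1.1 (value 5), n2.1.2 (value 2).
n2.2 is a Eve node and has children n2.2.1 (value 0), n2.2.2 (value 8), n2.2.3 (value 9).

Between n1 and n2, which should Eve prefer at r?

n1.1 (Eve): max(1, 6, 2) = 6
n1.2 (Eve): max(6, 0, 7, 9) = 9
n1 (Bob): min(6, 9) = 6
n2.1 (Eve): max(5, 2) = 5
n2.2 (Eve): max(0, 8, 9) = 9
n2 (Bob): min(5, 9) = 5
Eve prefers the higher value; n1=6, n2=5. n1 is better since 6 > 5.

n1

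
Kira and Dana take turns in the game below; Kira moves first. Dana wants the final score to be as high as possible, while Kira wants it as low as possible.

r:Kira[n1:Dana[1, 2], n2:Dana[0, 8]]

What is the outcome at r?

n1 (Dana): max(1, 2) = 2
n2 (Dana): max(0, 8) = 8
r (Kira): min(2, 8) = 2

2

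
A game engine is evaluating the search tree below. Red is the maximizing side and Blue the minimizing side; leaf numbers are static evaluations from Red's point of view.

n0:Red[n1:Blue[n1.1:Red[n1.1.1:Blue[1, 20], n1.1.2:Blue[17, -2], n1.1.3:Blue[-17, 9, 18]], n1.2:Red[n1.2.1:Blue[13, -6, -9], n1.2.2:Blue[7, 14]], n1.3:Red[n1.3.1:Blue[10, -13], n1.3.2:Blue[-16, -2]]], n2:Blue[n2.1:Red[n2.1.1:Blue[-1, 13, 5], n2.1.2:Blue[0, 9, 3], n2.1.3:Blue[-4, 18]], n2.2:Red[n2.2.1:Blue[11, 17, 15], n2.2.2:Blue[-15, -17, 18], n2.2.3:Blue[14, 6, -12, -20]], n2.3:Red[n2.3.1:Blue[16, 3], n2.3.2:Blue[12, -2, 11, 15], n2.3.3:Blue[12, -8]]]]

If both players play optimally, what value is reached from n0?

0

n1.1.1 (Blue): min(1, 20) = 1
n1.1.2 (Blue): min(17, -2) = -2
n1.1.3 (Blue): min(-17, 9, 18) = -17
n1.1 (Red): max(1, -2, -17) = 1
n1.2.1 (Blue): min(13, -6, -9) = -9
n1.2.2 (Blue): min(7, 14) = 7
n1.2 (Red): max(-9, 7) = 7
n1.3.1 (Blue): min(10, -13) = -13
n1.3.2 (Blue): min(-16, -2) = -16
n1.3 (Red): max(-13, -16) = -13
n1 (Blue): min(1, 7, -13) = -13
n2.1.1 (Blue): min(-1, 13, 5) = -1
n2.1.2 (Blue): min(0, 9, 3) = 0
n2.1.3 (Blue): min(-4, 18) = -4
n2.1 (Red): max(-1, 0, -4) = 0
n2.2.1 (Blue): min(11, 17, 15) = 11
n2.2.2 (Blue): min(-15, -17, 18) = -17
n2.2.3 (Blue): min(14, 6, -12, -20) = -20
n2.2 (Red): max(11, -17, -20) = 11
n2.3.1 (Blue): min(16, 3) = 3
n2.3.2 (Blue): min(12, -2, 11, 15) = -2
n2.3.3 (Blue): min(12, -8) = -8
n2.3 (Red): max(3, -2, -8) = 3
n2 (Blue): min(0, 11, 3) = 0
n0 (Red): max(-13, 0) = 0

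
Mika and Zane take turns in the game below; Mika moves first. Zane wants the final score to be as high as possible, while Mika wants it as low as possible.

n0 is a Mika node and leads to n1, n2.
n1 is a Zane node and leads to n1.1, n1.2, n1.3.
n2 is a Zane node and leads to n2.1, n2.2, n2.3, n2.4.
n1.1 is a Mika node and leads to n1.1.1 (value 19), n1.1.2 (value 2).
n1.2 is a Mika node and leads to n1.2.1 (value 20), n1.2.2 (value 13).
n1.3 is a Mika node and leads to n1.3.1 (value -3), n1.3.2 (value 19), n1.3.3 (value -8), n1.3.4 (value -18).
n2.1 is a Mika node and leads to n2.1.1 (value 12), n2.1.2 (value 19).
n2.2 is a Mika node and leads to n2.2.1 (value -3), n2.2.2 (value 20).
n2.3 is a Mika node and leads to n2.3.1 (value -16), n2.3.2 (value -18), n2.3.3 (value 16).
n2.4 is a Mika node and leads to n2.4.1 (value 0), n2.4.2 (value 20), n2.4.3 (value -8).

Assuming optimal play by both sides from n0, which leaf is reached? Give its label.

n1.1 (Mika): min(19, 2) = 2
n1.2 (Mika): min(20, 13) = 13
n1.3 (Mika): min(-3, 19, -8, -18) = -18
n1 (Zane): max(2, 13, -18) = 13
n2.1 (Mika): min(12, 19) = 12
n2.2 (Mika): min(-3, 20) = -3
n2.3 (Mika): min(-16, -18, 16) = -18
n2.4 (Mika): min(0, 20, -8) = -8
n2 (Zane): max(12, -3, -18, -8) = 12
n0 (Mika): min(13, 12) = 12
At n0, Mika picks n2 (lowest: 12).
At n2, Zane picks n2.1 (highest: 12).
At n2.1, Mika picks n2.1.1 (lowest: 12).
Terminal value 12.

n2.1.1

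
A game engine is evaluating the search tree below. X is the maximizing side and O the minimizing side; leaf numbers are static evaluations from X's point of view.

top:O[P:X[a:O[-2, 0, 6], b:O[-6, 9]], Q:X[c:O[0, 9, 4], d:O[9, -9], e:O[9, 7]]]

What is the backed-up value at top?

-2

a (O): min(-2, 0, 6) = -2
b (O): min(-6, 9) = -6
P (X): max(-2, -6) = -2
c (O): min(0, 9, 4) = 0
d (O): min(9, -9) = -9
e (O): min(9, 7) = 7
Q (X): max(0, -9, 7) = 7
top (O): min(-2, 7) = -2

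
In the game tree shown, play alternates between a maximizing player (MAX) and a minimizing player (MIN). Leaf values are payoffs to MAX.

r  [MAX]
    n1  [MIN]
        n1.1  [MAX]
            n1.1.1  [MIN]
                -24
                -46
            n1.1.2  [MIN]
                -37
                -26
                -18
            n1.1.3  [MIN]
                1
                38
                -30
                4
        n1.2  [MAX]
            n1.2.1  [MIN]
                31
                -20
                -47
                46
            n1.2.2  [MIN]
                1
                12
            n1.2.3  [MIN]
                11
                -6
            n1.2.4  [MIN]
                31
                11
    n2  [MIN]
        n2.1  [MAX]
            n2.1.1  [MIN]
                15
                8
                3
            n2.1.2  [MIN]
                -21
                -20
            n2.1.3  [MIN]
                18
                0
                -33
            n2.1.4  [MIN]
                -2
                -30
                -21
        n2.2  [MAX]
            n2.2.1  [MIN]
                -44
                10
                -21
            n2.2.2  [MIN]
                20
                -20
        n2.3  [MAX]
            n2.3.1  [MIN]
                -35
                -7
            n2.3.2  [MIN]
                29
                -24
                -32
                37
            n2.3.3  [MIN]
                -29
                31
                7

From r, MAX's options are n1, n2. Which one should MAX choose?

n2

n1.1.1 (MIN): min(-24, -46) = -46
n1.1.2 (MIN): min(-37, -26, -18) = -37
n1.1.3 (MIN): min(1, 38, -30, 4) = -30
n1.1 (MAX): max(-46, -37, -30) = -30
n1.2.1 (MIN): min(31, -20, -47, 46) = -47
n1.2.2 (MIN): min(1, 12) = 1
n1.2.3 (MIN): min(11, -6) = -6
n1.2.4 (MIN): min(31, 11) = 11
n1.2 (MAX): max(-47, 1, -6, 11) = 11
n1 (MIN): min(-30, 11) = -30
n2.1.1 (MIN): min(15, 8, 3) = 3
n2.1.2 (MIN): min(-21, -20) = -21
n2.1.3 (MIN): min(18, 0, -33) = -33
n2.1.4 (MIN): min(-2, -30, -21) = -30
n2.1 (MAX): max(3, -21, -33, -30) = 3
n2.2.1 (MIN): min(-44, 10, -21) = -44
n2.2.2 (MIN): min(20, -20) = -20
n2.2 (MAX): max(-44, -20) = -20
n2.3.1 (MIN): min(-35, -7) = -35
n2.3.2 (MIN): min(29, -24, -32, 37) = -32
n2.3.3 (MIN): min(-29, 31, 7) = -29
n2.3 (MAX): max(-35, -32, -29) = -29
n2 (MIN): min(3, -20, -29) = -29
r (MAX): max(-30, -29) = -29
MAX at r wants the highest of {n1=-30, n2=-29}, so chooses n2.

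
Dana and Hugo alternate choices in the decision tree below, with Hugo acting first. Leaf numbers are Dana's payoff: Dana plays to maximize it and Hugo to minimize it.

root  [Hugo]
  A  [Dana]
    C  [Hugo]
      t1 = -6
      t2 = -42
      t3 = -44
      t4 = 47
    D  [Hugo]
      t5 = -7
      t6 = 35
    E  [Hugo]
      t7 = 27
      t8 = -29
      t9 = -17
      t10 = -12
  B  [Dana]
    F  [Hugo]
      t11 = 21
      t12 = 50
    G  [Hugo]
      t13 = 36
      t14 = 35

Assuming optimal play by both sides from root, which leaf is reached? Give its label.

t5

C (Hugo): min(-6, -42, -44, 47) = -44
D (Hugo): min(-7, 35) = -7
E (Hugo): min(27, -29, -17, -12) = -29
A (Dana): max(-44, -7, -29) = -7
F (Hugo): min(21, 50) = 21
G (Hugo): min(36, 35) = 35
B (Dana): max(21, 35) = 35
root (Hugo): min(-7, 35) = -7
At root, Hugo picks A (lowest: -7).
At A, Dana picks D (highest: -7).
At D, Hugo picks t5 (lowest: -7).
Terminal value -7.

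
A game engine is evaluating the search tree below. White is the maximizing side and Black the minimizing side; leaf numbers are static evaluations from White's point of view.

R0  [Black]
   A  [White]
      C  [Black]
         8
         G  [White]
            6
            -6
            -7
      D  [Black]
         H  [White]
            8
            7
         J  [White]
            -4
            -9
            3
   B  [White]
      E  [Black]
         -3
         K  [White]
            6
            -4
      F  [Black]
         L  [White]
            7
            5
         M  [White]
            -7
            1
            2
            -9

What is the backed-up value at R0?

2

G (White): max(6, -6, -7) = 6
C (Black): min(8, 6) = 6
H (White): max(8, 7) = 8
J (White): max(-4, -9, 3) = 3
D (Black): min(8, 3) = 3
A (White): max(6, 3) = 6
K (White): max(6, -4) = 6
E (Black): min(-3, 6) = -3
L (White): max(7, 5) = 7
M (White): max(-7, 1, 2, -9) = 2
F (Black): min(7, 2) = 2
B (White): max(-3, 2) = 2
R0 (Black): min(6, 2) = 2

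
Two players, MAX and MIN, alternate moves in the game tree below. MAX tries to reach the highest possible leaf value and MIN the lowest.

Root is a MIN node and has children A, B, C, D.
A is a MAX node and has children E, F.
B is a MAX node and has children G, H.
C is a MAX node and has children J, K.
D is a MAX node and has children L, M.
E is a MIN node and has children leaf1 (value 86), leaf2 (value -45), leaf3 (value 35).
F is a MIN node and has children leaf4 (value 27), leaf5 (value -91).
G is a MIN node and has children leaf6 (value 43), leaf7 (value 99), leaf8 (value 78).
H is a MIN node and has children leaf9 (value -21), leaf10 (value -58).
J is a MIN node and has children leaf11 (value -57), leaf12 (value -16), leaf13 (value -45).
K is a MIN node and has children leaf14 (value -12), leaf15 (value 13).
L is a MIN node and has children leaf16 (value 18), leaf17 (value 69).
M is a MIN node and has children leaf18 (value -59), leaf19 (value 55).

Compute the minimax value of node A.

-45

E (MIN): min(86, -45, 35) = -45
F (MIN): min(27, -91) = -91
A (MAX): max(-45, -91) = -45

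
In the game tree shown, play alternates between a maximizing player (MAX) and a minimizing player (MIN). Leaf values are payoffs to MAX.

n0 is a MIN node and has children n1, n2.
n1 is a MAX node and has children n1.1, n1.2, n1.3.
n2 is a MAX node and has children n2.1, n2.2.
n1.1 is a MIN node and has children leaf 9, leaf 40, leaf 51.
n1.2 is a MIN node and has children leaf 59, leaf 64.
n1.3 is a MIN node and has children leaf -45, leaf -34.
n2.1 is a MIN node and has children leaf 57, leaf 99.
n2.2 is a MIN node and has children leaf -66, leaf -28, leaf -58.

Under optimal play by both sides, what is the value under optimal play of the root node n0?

n1.1 (MIN): min(9, 40, 51) = 9
n1.2 (MIN): min(59, 64) = 59
n1.3 (MIN): min(-45, -34) = -45
n1 (MAX): max(9, 59, -45) = 59
n2.1 (MIN): min(57, 99) = 57
n2.2 (MIN): min(-66, -28, -58) = -66
n2 (MAX): max(57, -66) = 57
n0 (MIN): min(59, 57) = 57

57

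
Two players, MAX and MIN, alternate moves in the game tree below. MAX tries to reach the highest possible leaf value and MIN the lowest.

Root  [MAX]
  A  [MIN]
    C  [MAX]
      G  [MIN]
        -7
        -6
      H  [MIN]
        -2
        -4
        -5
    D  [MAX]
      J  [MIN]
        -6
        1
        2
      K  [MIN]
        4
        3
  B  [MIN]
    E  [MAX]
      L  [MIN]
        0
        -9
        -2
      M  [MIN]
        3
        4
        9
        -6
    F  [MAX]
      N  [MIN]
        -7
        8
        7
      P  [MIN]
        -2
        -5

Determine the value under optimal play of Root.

G (MIN): min(-7, -6) = -7
H (MIN): min(-2, -4, -5) = -5
C (MAX): max(-7, -5) = -5
J (MIN): min(-6, 1, 2) = -6
K (MIN): min(4, 3) = 3
D (MAX): max(-6, 3) = 3
A (MIN): min(-5, 3) = -5
L (MIN): min(0, -9, -2) = -9
M (MIN): min(3, 4, 9, -6) = -6
E (MAX): max(-9, -6) = -6
N (MIN): min(-7, 8, 7) = -7
P (MIN): min(-2, -5) = -5
F (MAX): max(-7, -5) = -5
B (MIN): min(-6, -5) = -6
Root (MAX): max(-5, -6) = -5

-5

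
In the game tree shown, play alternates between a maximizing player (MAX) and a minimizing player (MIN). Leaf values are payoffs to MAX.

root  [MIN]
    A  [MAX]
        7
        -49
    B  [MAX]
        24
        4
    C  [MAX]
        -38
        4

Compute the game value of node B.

24

B (MAX): max(24, 4) = 24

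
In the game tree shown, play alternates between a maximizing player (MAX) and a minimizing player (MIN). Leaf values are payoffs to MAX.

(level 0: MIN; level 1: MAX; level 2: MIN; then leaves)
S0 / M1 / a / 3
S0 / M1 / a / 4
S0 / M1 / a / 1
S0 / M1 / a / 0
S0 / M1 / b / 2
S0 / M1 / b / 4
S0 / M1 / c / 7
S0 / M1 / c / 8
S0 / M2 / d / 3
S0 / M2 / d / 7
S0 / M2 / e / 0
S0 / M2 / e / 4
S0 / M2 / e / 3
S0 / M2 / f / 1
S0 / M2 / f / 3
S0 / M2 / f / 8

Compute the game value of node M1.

a (MIN): min(3, 4, 1, 0) = 0
b (MIN): min(2, 4) = 2
c (MIN): min(7, 8) = 7
M1 (MAX): max(0, 2, 7) = 7

7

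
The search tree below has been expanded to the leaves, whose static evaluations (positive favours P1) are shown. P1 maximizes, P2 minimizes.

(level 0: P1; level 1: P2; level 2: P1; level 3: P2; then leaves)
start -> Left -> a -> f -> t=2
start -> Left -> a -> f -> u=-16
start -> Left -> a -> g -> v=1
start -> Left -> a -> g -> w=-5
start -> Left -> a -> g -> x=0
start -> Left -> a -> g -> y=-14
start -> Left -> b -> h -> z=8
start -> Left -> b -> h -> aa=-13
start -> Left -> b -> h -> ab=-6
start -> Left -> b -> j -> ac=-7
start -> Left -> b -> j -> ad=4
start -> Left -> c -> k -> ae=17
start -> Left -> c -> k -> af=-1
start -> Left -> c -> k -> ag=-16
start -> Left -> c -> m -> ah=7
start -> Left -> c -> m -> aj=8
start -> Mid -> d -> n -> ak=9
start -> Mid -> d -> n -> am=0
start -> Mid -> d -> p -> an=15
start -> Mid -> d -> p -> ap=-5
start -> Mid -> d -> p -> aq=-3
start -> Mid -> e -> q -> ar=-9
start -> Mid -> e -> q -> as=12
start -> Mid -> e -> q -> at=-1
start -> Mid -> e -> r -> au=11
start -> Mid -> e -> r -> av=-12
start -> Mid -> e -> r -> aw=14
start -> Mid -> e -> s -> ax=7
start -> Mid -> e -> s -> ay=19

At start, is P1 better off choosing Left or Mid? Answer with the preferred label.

Mid

f (P2): min(2, -16) = -16
g (P2): min(1, -5, 0, -14) = -14
a (P1): max(-16, -14) = -14
h (P2): min(8, -13, -6) = -13
j (P2): min(-7, 4) = -7
b (P1): max(-13, -7) = -7
k (P2): min(17, -1, -16) = -16
m (P2): min(7, 8) = 7
c (P1): max(-16, 7) = 7
Left (P2): min(-14, -7, 7) = -14
n (P2): min(9, 0) = 0
p (P2): min(15, -5, -3) = -5
d (P1): max(0, -5) = 0
q (P2): min(-9, 12, -1) = -9
r (P2): min(11, -12, 14) = -12
s (P2): min(7, 19) = 7
e (P1): max(-9, -12, 7) = 7
Mid (P2): min(0, 7) = 0
P1 prefers the higher value; Left=-14, Mid=0. Mid is better since 0 > -14.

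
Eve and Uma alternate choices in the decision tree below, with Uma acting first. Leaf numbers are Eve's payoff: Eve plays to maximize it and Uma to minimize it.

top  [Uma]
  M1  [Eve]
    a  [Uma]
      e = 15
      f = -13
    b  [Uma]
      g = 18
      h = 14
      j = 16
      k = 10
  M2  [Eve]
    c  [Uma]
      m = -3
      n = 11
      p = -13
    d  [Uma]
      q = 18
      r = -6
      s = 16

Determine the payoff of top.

a (Uma): min(15, -13) = -13
b (Uma): min(18, 14, 16, 10) = 10
M1 (Eve): max(-13, 10) = 10
c (Uma): min(-3, 11, -13) = -13
d (Uma): min(18, -6, 16) = -6
M2 (Eve): max(-13, -6) = -6
top (Uma): min(10, -6) = -6

-6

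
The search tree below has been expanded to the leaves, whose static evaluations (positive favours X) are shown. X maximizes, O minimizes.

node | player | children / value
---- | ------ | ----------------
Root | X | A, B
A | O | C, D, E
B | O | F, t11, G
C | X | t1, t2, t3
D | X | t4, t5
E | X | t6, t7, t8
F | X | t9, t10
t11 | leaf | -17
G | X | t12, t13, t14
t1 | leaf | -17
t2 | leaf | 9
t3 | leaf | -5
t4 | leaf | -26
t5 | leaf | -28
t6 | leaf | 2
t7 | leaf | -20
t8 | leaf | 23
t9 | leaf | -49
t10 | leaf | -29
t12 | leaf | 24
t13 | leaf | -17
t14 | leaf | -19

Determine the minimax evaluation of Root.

C (X): max(-17, 9, -5) = 9
D (X): max(-26, -28) = -26
E (X): max(2, -20, 23) = 23
A (O): min(9, -26, 23) = -26
F (X): max(-49, -29) = -29
G (X): max(24, -17, -19) = 24
B (O): min(-29, -17, 24) = -29
Root (X): max(-26, -29) = -26

-26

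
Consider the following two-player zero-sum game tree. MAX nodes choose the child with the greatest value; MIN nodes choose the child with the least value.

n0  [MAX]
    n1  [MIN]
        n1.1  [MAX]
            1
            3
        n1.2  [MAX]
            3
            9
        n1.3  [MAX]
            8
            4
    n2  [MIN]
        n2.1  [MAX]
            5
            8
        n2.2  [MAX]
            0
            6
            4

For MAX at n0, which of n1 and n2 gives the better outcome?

n1.1 (MAX): max(1, 3) = 3
n1.2 (MAX): max(3, 9) = 9
n1.3 (MAX): max(8, 4) = 8
n1 (MIN): min(3, 9, 8) = 3
n2.1 (MAX): max(5, 8) = 8
n2.2 (MAX): max(0, 6, 4) = 6
n2 (MIN): min(8, 6) = 6
MAX prefers the higher value; n1=3, n2=6. n2 is better since 6 > 3.

n2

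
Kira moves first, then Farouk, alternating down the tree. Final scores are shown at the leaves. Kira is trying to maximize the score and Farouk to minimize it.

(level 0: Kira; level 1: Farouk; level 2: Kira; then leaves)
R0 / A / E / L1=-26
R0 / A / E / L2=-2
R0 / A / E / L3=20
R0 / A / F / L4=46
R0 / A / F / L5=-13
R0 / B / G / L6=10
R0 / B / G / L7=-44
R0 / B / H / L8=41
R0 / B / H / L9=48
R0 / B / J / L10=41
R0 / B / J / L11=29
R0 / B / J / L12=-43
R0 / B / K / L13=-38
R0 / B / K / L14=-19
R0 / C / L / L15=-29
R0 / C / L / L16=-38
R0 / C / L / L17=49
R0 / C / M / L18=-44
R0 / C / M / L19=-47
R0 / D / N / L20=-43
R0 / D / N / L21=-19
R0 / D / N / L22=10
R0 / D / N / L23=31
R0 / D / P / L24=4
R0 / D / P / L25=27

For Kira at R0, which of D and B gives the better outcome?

D

N (Kira): max(-43, -19, 10, 31) = 31
P (Kira): max(4, 27) = 27
D (Farouk): min(31, 27) = 27
G (Kira): max(10, -44) = 10
H (Kira): max(41, 48) = 48
J (Kira): max(41, 29, -43) = 41
K (Kira): max(-38, -19) = -19
B (Farouk): min(10, 48, 41, -19) = -19
Kira prefers the higher value; D=27, B=-19. D is better since 27 > -19.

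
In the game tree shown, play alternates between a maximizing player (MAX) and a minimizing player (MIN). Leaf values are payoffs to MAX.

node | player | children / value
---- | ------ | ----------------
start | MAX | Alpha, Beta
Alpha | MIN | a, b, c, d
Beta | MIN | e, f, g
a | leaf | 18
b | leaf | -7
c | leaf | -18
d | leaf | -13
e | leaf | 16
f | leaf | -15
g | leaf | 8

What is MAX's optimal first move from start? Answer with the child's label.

Beta

Alpha (MIN): min(18, -7, -18, -13) = -18
Beta (MIN): min(16, -15, 8) = -15
start (MAX): max(-18, -15) = -15
MAX at start wants the highest of {Alpha=-18, Beta=-15}, so chooses Beta.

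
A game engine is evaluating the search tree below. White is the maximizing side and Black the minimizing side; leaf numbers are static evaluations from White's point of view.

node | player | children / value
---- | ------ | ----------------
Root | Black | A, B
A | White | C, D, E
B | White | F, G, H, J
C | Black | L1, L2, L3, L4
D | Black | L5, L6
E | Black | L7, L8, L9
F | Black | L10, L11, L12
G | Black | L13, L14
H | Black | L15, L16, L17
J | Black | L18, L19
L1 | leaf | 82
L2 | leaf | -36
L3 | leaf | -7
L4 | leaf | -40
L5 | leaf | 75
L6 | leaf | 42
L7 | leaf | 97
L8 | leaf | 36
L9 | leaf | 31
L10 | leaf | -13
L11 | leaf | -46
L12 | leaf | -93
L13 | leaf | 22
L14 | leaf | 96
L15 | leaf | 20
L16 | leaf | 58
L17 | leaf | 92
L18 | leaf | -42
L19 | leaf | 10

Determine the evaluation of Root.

C (Black): min(82, -36, -7, -40) = -40
D (Black): min(75, 42) = 42
E (Black): min(97, 36, 31) = 31
A (White): max(-40, 42, 31) = 42
F (Black): min(-13, -46, -93) = -93
G (Black): min(22, 96) = 22
H (Black): min(20, 58, 92) = 20
J (Black): min(-42, 10) = -42
B (White): max(-93, 22, 20, -42) = 22
Root (Black): min(42, 22) = 22

22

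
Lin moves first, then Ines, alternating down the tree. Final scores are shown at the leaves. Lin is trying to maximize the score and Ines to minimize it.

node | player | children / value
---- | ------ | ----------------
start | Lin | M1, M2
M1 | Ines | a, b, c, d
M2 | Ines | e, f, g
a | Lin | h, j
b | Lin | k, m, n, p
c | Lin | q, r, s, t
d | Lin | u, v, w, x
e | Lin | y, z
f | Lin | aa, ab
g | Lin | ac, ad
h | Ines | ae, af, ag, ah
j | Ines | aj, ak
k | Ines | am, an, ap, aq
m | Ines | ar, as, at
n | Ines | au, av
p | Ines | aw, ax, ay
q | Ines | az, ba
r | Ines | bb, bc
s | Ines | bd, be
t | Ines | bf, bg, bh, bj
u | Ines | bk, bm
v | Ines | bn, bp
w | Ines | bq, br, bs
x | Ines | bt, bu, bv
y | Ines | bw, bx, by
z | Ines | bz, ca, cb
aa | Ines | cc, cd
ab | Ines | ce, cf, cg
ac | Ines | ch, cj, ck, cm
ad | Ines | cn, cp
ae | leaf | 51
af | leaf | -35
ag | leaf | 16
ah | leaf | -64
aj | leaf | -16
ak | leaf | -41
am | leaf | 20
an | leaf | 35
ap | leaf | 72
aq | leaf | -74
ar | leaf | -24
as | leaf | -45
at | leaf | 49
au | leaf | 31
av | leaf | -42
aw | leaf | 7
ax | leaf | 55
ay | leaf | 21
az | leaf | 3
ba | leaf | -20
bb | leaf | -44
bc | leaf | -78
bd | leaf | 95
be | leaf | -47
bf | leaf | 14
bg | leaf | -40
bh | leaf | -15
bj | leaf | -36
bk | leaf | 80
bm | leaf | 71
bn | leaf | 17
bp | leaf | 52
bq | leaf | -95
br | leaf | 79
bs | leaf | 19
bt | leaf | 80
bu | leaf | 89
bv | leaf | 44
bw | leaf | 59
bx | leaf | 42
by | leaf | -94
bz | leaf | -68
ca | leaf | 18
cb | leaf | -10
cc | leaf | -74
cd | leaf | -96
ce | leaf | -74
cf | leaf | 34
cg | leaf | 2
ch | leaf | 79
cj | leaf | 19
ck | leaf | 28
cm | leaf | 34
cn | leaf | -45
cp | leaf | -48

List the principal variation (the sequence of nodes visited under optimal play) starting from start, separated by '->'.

h (Ines): min(51, -35, 16, -64) = -64
j (Ines): min(-16, -41) = -41
a (Lin): max(-64, -41) = -41
k (Ines): min(20, 35, 72, -74) = -74
m (Ines): min(-24, -45, 49) = -45
n (Ines): min(31, -42) = -42
p (Ines): min(7, 55, 21) = 7
b (Lin): max(-74, -45, -42, 7) = 7
q (Ines): min(3, -20) = -20
r (Ines): min(-44, -78) = -78
s (Ines): min(95, -47) = -47
t (Ines): min(14, -40, -15, -36) = -40
c (Lin): max(-20, -78, -47, -40) = -20
u (Ines): min(80, 71) = 71
v (Ines): min(17, 52) = 17
w (Ines): min(-95, 79, 19) = -95
x (Ines): min(80, 89, 44) = 44
d (Lin): max(71, 17, -95, 44) = 71
M1 (Ines): min(-41, 7, -20, 71) = -41
y (Ines): min(59, 42, -94) = -94
z (Ines): min(-68, 18, -10) = -68
e (Lin): max(-94, -68) = -68
aa (Ines): min(-74, -96) = -96
ab (Ines): min(-74, 34, 2) = -74
f (Lin): max(-96, -74) = -74
ac (Ines): min(79, 19, 28, 34) = 19
ad (Ines): min(-45, -48) = -48
g (Lin): max(19, -48) = 19
M2 (Ines): min(-68, -74, 19) = -74
start (Lin): max(-41, -74) = -41
At start, Lin picks M1 (highest: -41).
At M1, Ines picks a (lowest: -41).
At a, Lin picks j (highest: -41).
At j, Ines picks ak (lowest: -41).
Terminal value -41.

start -> M1 -> a -> j -> ak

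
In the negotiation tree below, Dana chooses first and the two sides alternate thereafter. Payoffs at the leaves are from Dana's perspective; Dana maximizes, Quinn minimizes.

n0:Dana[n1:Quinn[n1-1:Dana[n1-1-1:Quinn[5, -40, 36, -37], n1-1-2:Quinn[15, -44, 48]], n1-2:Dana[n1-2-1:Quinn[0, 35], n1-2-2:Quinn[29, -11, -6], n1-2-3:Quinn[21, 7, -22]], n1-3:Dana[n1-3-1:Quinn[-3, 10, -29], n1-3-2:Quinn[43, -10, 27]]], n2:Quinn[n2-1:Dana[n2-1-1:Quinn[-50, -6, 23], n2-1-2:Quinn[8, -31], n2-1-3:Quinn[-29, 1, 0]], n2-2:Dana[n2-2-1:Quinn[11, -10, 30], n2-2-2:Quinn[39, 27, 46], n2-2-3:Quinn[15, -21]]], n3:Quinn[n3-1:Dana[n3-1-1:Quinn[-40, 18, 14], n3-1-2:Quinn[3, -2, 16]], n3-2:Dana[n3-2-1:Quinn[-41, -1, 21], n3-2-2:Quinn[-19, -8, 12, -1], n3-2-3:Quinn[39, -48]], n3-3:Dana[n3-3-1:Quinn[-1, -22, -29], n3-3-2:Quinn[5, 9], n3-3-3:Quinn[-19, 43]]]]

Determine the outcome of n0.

-19

n1-1-1 (Quinn): min(5, -40, 36, -37) = -40
n1-1-2 (Quinn): min(15, -44, 48) = -44
n1-1 (Dana): max(-40, -44) = -40
n1-2-1 (Quinn): min(0, 35) = 0
n1-2-2 (Quinn): min(29, -11, -6) = -11
n1-2-3 (Quinn): min(21, 7, -22) = -22
n1-2 (Dana): max(0, -11, -22) = 0
n1-3-1 (Quinn): min(-3, 10, -29) = -29
n1-3-2 (Quinn): min(43, -10, 27) = -10
n1-3 (Dana): max(-29, -10) = -10
n1 (Quinn): min(-40, 0, -10) = -40
n2-1-1 (Quinn): min(-50, -6, 23) = -50
n2-1-2 (Quinn): min(8, -31) = -31
n2-1-3 (Quinn): min(-29, 1, 0) = -29
n2-1 (Dana): max(-50, -31, -29) = -29
n2-2-1 (Quinn): min(11, -10, 30) = -10
n2-2-2 (Quinn): min(39, 27, 46) = 27
n2-2-3 (Quinn): min(15, -21) = -21
n2-2 (Dana): max(-10, 27, -21) = 27
n2 (Quinn): min(-29, 27) = -29
n3-1-1 (Quinn): min(-40, 18, 14) = -40
n3-1-2 (Quinn): min(3, -2, 16) = -2
n3-1 (Dana): max(-40, -2) = -2
n3-2-1 (Quinn): min(-41, -1, 21) = -41
n3-2-2 (Quinn): min(-19, -8, 12, -1) = -19
n3-2-3 (Quinn): min(39, -48) = -48
n3-2 (Dana): max(-41, -19, -48) = -19
n3-3-1 (Quinn): min(-1, -22, -29) = -29
n3-3-2 (Quinn): min(5, 9) = 5
n3-3-3 (Quinn): min(-19, 43) = -19
n3-3 (Dana): max(-29, 5, -19) = 5
n3 (Quinn): min(-2, -19, 5) = -19
n0 (Dana): max(-40, -29, -19) = -19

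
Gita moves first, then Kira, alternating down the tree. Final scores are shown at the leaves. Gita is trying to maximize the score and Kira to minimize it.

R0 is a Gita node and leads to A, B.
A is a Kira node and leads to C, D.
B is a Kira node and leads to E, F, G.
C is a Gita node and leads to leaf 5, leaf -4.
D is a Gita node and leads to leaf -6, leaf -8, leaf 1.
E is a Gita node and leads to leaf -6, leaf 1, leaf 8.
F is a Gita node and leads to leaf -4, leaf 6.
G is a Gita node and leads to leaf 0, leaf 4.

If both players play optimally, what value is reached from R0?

4

C (Gita): max(5, -4) = 5
D (Gita): max(-6, -8, 1) = 1
A (Kira): min(5, 1) = 1
E (Gita): max(-6, 1, 8) = 8
F (Gita): max(-4, 6) = 6
G (Gita): max(0, 4) = 4
B (Kira): min(8, 6, 4) = 4
R0 (Gita): max(1, 4) = 4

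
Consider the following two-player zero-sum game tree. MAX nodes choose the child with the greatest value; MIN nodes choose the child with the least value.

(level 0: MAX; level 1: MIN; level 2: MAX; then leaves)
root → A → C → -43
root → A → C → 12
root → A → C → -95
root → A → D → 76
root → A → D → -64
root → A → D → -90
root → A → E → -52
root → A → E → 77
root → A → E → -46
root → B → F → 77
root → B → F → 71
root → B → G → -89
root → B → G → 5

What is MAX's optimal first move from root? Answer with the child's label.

C (MAX): max(-43, 12, -95) = 12
D (MAX): max(76, -64, -90) = 76
E (MAX): max(-52, 77, -46) = 77
A (MIN): min(12, 76, 77) = 12
F (MAX): max(77, 71) = 77
G (MAX): max(-89, 5) = 5
B (MIN): min(77, 5) = 5
root (MAX): max(12, 5) = 12
MAX at root wants the highest of {A=12, B=5}, so chooses A.

A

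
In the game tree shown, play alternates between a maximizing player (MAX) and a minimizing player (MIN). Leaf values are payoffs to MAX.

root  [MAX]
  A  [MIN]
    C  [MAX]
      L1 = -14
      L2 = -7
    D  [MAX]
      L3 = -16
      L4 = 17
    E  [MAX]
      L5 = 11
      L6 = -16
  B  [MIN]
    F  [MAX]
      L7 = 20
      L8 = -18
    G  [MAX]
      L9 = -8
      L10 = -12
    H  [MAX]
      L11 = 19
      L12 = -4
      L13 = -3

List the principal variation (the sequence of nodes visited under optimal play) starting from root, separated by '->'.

root -> A -> C -> L2

C (MAX): max(-14, -7) = -7
D (MAX): max(-16, 17) = 17
E (MAX): max(11, -16) = 11
A (MIN): min(-7, 17, 11) = -7
F (MAX): max(20, -18) = 20
G (MAX): max(-8, -12) = -8
H (MAX): max(19, -4, -3) = 19
B (MIN): min(20, -8, 19) = -8
root (MAX): max(-7, -8) = -7
At root, MAX picks A (highest: -7).
At A, MIN picks C (lowest: -7).
At C, MAX picks L2 (highest: -7).
Terminal value -7.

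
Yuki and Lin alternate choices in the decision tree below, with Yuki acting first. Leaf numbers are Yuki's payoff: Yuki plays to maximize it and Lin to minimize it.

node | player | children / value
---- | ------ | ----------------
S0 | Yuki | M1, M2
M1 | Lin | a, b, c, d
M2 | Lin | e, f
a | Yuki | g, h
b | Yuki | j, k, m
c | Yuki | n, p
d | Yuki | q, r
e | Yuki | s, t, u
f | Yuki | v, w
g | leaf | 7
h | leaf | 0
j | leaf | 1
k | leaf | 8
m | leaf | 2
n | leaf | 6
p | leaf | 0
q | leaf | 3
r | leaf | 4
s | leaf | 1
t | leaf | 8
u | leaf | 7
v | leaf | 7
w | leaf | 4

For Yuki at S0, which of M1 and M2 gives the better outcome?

a (Yuki): max(7, 0) = 7
b (Yuki): max(1, 8, 2) = 8
c (Yuki): max(6, 0) = 6
d (Yuki): max(3, 4) = 4
M1 (Lin): min(7, 8, 6, 4) = 4
e (Yuki): max(1, 8, 7) = 8
f (Yuki): max(7, 4) = 7
M2 (Lin): min(8, 7) = 7
Yuki prefers the higher value; M1=4, M2=7. M2 is better since 7 > 4.

M2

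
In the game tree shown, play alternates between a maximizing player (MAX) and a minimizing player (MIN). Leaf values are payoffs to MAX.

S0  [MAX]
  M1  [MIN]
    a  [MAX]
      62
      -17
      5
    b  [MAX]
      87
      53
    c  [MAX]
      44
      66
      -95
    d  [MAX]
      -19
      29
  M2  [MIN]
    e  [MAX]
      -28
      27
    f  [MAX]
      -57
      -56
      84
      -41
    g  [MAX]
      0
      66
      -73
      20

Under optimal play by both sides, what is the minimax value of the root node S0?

a (MAX): max(62, -17, 5) = 62
b (MAX): max(87, 53) = 87
c (MAX): max(44, 66, -95) = 66
d (MAX): max(-19, 29) = 29
M1 (MIN): min(62, 87, 66, 29) = 29
e (MAX): max(-28, 27) = 27
f (MAX): max(-57, -56, 84, -41) = 84
g (MAX): max(0, 66, -73, 20) = 66
M2 (MIN): min(27, 84, 66) = 27
S0 (MAX): max(29, 27) = 29

29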